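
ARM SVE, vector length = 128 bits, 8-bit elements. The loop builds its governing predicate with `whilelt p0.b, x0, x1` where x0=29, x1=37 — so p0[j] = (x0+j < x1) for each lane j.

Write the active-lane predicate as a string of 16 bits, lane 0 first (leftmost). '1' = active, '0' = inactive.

lane count: 128 div 8 = 16
p0[j] = (29+j < 37); true for j=0..7 → 8 lanes set
bits (lane 0 leftmost): 1111111100000000

predicate = 1111111100000000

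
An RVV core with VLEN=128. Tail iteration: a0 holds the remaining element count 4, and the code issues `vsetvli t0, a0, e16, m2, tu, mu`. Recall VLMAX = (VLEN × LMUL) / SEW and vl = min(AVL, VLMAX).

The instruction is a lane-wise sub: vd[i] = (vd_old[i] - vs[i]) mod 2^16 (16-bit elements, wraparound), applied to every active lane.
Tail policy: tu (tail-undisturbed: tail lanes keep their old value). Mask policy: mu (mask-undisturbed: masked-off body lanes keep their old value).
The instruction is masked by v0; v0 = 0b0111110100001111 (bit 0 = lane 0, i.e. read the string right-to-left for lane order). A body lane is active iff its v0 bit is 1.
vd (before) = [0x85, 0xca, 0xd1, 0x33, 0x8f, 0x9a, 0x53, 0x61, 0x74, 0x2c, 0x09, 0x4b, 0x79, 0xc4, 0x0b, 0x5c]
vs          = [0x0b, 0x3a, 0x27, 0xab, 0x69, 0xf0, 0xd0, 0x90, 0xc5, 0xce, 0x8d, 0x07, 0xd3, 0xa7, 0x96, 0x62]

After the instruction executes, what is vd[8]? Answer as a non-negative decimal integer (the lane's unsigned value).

vd[8] = 116

VLMAX = VLEN×LMUL/SEW = 128×2/16 = 16
vl ← min(4, 16) = 4
[0] sub(0x85,0x0b) = 0x7a
[1] sub(0xca,0x3a) = 0x90
[2] sub(0xd1,0x27) = 0xaa
[3] sub(0x33,0xab) = 0xff88
[4] tail/keep = 0x8f
[5] tail/keep = 0x9a
[6] tail/keep = 0x53
[7] tail/keep = 0x61
[8] tail/keep = 0x74
[9] tail/keep = 0x2c
[10] tail/keep = 0x09
[11] tail/keep = 0x4b
[12] tail/keep = 0x79
[13] tail/keep = 0xc4
[14] tail/keep = 0x0b
[15] tail/keep = 0x5c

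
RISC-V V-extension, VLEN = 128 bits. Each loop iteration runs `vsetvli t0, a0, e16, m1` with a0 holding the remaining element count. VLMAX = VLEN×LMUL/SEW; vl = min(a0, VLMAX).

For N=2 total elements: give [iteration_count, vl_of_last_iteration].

[iterations, last_vl] = [1, 2]

lanes per group: 128·1/16 = 8
N=2: ⌈2/8⌉ = 1 iters; last vl = 2 − 0×8 = 2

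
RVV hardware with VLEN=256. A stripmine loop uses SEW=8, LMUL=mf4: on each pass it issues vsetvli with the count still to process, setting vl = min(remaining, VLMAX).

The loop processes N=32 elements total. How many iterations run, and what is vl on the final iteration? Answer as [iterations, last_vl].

[iterations, last_vl] = [4, 8]

VLMAX = (256 × 1/4) / 8 = 8 lanes
32 elements at 8/iter → 4 passes, remainder 8 on the last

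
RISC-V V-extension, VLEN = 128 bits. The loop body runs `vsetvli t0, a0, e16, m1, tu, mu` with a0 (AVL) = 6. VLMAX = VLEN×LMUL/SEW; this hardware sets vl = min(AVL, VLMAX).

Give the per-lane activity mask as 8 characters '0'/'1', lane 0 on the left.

VLMAX = (128 × 1) / 16 = 8 lanes
vl ← min(6, 8) = 6
bits (lane 0 leftmost): 11111100

predicate = 11111100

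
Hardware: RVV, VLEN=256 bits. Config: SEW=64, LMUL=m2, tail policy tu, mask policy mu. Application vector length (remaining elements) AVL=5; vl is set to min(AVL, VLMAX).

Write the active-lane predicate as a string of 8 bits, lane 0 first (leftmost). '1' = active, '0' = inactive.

lanes per group: 256·2/64 = 8
vl = min(AVL, VLMAX) = min(5, 8) = 5
bits (lane 0 leftmost): 11111000

predicate = 11111000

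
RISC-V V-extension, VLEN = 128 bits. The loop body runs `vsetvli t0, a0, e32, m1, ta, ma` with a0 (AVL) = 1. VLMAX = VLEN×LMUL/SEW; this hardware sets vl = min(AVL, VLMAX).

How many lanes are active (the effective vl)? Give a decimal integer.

vl = 1

VLMAX = VLEN×LMUL/SEW = 128×1/32 = 4
AVL=1 ≤ VLMAX=4, so vl = 1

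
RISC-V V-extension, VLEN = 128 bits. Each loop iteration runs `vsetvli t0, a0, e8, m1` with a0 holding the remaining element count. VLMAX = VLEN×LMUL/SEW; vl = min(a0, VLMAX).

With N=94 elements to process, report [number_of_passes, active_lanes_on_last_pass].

VLMAX = VLEN×LMUL/SEW = 128×1/8 = 16
iterations = ceil(94/16) = 6; final-pass vl = 14

[iterations, last_vl] = [6, 14]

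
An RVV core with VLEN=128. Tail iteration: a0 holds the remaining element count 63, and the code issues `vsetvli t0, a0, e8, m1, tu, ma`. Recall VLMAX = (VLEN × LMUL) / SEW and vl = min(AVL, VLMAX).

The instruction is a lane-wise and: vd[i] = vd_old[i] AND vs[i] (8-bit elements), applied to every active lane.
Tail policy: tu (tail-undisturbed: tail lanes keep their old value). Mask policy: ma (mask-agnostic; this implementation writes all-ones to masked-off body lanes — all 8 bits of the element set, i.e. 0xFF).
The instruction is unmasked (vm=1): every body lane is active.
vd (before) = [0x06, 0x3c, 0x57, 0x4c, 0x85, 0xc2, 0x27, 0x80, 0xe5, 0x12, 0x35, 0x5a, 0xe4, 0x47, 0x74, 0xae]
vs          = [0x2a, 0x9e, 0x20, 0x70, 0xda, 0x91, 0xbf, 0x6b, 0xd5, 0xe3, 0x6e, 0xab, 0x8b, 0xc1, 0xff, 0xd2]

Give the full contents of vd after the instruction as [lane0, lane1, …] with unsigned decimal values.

lanes per group: 128·1/8 = 16
AVL=63 > VLMAX=16, so vl = 16
vd[0] and(0x06,0x2a) -> 0x02
vd[1] and(0x3c,0x9e) -> 0x1c
vd[2] and(0x57,0x20) -> 0x00
vd[3] and(0x4c,0x70) -> 0x40
vd[4] and(0x85,0xda) -> 0x80
vd[5] and(0xc2,0x91) -> 0x80
vd[6] and(0x27,0xbf) -> 0x27
vd[7] and(0x80,0x6b) -> 0x00
vd[8] and(0xe5,0xd5) -> 0xc5
vd[9] and(0x12,0xe3) -> 0x02
vd[10] and(0x35,0x6e) -> 0x24
vd[11] and(0x5a,0xab) -> 0x0a
vd[12] and(0xe4,0x8b) -> 0x80
vd[13] and(0x47,0xc1) -> 0x41
vd[14] and(0x74,0xff) -> 0x74
vd[15] and(0xae,0xd2) -> 0x82

vd = [2, 28, 0, 64, 128, 128, 39, 0, 197, 2, 36, 10, 128, 65, 116, 130]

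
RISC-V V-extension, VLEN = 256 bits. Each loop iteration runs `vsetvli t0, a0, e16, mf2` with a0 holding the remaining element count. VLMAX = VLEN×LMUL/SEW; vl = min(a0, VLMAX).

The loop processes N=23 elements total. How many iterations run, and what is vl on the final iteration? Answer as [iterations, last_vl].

VLMAX = (256 × 1/2) / 16 = 8 lanes
N=23: ⌈23/8⌉ = 3 iters; last vl = 23 − 2×8 = 7

[iterations, last_vl] = [3, 7]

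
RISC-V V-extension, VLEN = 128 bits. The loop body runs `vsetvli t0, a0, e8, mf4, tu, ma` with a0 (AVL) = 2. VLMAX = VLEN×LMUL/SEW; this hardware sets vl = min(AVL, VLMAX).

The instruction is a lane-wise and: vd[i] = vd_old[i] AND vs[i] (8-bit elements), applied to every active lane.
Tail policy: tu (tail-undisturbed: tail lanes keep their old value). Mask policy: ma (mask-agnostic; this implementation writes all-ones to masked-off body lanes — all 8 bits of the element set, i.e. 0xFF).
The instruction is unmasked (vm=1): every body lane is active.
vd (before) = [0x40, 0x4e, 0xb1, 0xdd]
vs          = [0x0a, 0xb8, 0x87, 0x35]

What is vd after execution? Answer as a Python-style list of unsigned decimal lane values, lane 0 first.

VLMAX = VLEN×LMUL/SEW = 128×1/4/8 = 4
vl = min(AVL, VLMAX) = min(2, 4) = 2
  i=0: and(0x40,0x0a) → 0
  i=1: and(0x4e,0xb8) → 8
  i=2: tail/keep → 177
  i=3: tail/keep → 221

vd = [0, 8, 177, 221]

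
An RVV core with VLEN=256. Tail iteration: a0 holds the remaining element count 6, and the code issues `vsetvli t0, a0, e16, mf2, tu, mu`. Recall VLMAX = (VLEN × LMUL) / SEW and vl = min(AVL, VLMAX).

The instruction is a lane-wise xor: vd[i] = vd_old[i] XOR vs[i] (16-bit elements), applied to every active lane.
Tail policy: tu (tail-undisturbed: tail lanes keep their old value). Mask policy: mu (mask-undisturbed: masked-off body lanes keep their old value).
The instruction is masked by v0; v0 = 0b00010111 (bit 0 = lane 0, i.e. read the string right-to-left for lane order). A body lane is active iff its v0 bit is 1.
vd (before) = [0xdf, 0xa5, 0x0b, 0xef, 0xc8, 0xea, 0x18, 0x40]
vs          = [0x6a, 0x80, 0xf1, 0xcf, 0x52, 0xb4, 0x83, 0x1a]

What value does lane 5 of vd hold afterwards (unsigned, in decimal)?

vd[5] = 234

VLMAX = (256 × 1/2) / 16 = 8 lanes
AVL=6 ≤ VLMAX=8, so vl = 6
  i=0: xor(0xdf,0x6a) → 181
  i=1: xor(0xa5,0x80) → 37
  i=2: xor(0x0b,0xf1) → 250
  i=3: mask-off/keep → 239
  i=4: xor(0xc8,0x52) → 154
  i=5: mask-off/keep → 234
  i=6: tail/keep → 24
  i=7: tail/keep → 64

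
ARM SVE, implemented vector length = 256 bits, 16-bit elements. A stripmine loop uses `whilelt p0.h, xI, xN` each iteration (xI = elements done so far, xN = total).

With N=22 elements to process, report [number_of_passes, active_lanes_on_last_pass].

[iterations, last_vl] = [2, 6]

lane count: 256 div 16 = 16
iterations = ceil(22/16) = 2; final-pass vl = 6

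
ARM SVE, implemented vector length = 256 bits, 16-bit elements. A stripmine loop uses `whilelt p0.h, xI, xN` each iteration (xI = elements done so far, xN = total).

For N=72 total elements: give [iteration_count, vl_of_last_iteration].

256-bit reg / 16-bit elem → 16 lanes
iterations = ceil(72/16) = 5; final-pass vl = 8

[iterations, last_vl] = [5, 8]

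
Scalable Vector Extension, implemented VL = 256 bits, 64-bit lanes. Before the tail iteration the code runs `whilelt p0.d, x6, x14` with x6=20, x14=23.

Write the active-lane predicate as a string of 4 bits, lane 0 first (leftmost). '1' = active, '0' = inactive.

lane count: 256 div 64 = 4
p0[j] = (20+j < 23); true for j=0..2 → 3 lanes set
bits (lane 0 leftmost): 1110

predicate = 1110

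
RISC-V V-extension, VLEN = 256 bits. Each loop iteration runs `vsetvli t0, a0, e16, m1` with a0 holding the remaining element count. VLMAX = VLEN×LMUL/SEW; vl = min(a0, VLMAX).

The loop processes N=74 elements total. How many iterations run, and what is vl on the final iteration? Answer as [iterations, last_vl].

lanes per group: 256·1/16 = 16
N=74: ⌈74/16⌉ = 5 iters; last vl = 74 − 4×16 = 10

[iterations, last_vl] = [5, 10]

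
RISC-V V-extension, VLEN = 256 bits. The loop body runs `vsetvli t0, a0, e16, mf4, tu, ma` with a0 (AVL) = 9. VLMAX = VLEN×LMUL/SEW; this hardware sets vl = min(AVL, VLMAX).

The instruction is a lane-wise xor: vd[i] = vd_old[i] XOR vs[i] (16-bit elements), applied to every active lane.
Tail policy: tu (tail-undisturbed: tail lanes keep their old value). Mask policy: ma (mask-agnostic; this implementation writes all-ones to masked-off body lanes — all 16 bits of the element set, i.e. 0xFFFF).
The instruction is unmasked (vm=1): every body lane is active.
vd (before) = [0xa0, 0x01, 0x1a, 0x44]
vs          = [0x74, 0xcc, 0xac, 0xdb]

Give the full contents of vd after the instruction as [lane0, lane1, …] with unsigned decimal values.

VLMAX = (256 × 1/4) / 16 = 4 lanes
AVL=9 > VLMAX=4, so vl = 4
  i=0: xor(0xa0,0x74) → 212
  i=1: xor(0x01,0xcc) → 205
  i=2: xor(0x1a,0xac) → 182
  i=3: xor(0x44,0xdb) → 159

vd = [212, 205, 182, 159]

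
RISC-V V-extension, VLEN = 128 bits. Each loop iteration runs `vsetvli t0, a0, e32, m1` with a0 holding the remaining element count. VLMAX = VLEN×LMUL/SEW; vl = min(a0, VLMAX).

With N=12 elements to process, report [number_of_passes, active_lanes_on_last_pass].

[iterations, last_vl] = [3, 4]

VLMAX = VLEN×LMUL/SEW = 128×1/32 = 4
N=12: ⌈12/4⌉ = 3 iters; last vl = 12 − 2×4 = 4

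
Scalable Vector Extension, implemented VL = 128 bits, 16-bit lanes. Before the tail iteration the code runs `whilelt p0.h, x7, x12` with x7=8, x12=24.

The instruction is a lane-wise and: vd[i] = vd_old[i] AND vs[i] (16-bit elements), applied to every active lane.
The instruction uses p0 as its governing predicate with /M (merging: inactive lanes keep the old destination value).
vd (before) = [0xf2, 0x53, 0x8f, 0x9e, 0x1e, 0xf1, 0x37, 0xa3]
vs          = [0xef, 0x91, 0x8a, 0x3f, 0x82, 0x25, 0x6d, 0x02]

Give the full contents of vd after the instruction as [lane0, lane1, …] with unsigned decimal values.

lane count: 128 div 16 = 8
p0[j] = (8+j < 24); true for j=0..7 → 8 lanes set
  i=0: and(0xf2,0xef) → 226
  i=1: and(0x53,0x91) → 17
  i=2: and(0x8f,0x8a) → 138
  i=3: and(0x9e,0x3f) → 30
  i=4: and(0x1e,0x82) → 2
  i=5: and(0xf1,0x25) → 33
  i=6: and(0x37,0x6d) → 37
  i=7: and(0xa3,0x02) → 2

vd = [226, 17, 138, 30, 2, 33, 37, 2]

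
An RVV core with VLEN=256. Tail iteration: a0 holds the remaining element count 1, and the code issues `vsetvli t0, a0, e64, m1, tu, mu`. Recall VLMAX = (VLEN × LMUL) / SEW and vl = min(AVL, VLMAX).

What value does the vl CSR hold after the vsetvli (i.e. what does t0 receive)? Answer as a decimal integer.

vl = 1

VLMAX = (256 × 1) / 64 = 4 lanes
vl = min(AVL, VLMAX) = min(1, 4) = 1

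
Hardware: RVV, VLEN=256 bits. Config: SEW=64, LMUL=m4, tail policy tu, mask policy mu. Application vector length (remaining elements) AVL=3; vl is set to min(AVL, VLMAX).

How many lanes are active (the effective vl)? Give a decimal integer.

vl = 3

lanes per group: 256·4/64 = 16
AVL=3 ≤ VLMAX=16, so vl = 3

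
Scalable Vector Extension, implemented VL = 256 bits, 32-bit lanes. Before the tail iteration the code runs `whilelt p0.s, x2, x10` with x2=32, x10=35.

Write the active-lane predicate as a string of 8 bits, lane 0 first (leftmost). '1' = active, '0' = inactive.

lane count: 256 div 32 = 8
active while 32+j < 35, i.e. j ∈ [0,3) capped at 8 ⇒ 3
bits (lane 0 leftmost): 11100000

predicate = 11100000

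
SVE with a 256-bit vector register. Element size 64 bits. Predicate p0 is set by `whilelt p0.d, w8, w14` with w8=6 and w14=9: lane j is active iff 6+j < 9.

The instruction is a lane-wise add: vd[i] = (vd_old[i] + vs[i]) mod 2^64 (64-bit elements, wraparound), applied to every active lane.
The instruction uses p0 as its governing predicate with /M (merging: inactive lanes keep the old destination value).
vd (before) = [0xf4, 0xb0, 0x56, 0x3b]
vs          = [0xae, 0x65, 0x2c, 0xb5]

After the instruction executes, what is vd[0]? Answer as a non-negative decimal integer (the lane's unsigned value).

register lanes = 256/64 = 4
whilelt: lane j active iff 6+j < 9 → j < 3 → 3 active
  i=0: add(0xf4,0xae) → 418
  i=1: add(0xb0,0x65) → 277
  i=2: add(0x56,0x2c) → 130
  i=3: tail/keep → 59

vd[0] = 418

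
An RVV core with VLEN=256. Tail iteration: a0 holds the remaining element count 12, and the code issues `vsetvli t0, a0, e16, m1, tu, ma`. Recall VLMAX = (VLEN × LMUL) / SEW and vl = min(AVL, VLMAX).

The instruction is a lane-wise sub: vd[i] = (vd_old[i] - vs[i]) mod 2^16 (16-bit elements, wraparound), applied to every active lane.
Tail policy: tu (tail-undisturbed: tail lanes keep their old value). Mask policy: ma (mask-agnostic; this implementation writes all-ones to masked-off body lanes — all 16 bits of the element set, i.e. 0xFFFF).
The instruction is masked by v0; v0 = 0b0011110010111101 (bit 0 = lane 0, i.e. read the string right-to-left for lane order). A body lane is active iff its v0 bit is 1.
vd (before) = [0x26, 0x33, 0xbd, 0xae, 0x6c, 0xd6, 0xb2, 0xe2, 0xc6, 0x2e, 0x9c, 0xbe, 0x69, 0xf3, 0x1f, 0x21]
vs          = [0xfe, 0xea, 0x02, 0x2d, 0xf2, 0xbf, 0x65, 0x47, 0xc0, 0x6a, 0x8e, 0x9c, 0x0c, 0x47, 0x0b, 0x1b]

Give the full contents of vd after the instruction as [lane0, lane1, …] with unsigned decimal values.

lanes per group: 256·1/16 = 16
vl = min(AVL, VLMAX) = min(12, 16) = 12
  i=0: sub(0x26,0xfe) → 65320
  i=1: mask-off/ones → 65535
  i=2: sub(0xbd,0x02) → 187
  i=3: sub(0xae,0x2d) → 129
  i=4: sub(0x6c,0xf2) → 65402
  i=5: sub(0xd6,0xbf) → 23
  i=6: mask-off/ones → 65535
  i=7: sub(0xe2,0x47) → 155
  i=8: mask-off/ones → 65535
  i=9: mask-off/ones → 65535
  i=10: sub(0x9c,0x8e) → 14
  i=11: sub(0xbe,0x9c) → 34
  i=12: tail/keep → 105
  i=13: tail/keep → 243
  i=14: tail/keep → 31
  i=15: tail/keep → 33

vd = [65320, 65535, 187, 129, 65402, 23, 65535, 155, 65535, 65535, 14, 34, 105, 243, 31, 33]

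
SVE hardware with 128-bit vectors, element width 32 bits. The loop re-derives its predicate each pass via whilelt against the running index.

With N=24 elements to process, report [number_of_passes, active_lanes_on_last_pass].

128-bit reg / 32-bit elem → 4 lanes
N=24: ⌈24/4⌉ = 6 iters; last vl = 24 − 5×4 = 4

[iterations, last_vl] = [6, 4]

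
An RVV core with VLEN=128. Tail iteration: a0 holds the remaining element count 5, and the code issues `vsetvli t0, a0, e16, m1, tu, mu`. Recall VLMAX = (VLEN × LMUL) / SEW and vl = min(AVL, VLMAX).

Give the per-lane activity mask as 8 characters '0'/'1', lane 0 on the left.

predicate = 11111000

VLMAX = VLEN×LMUL/SEW = 128×1/16 = 8
vl = min(AVL, VLMAX) = min(5, 8) = 5
bits (lane 0 leftmost): 11111000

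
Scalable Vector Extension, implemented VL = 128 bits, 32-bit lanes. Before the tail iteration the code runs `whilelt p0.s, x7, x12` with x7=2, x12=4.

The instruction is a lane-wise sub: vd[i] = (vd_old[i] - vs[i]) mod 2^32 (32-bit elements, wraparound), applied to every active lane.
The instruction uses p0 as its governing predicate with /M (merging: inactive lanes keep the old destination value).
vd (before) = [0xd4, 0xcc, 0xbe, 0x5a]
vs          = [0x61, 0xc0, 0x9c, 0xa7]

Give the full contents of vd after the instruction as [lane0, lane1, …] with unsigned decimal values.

vd = [115, 12, 190, 90]

lane count: 128 div 32 = 4
p0[j] = (2+j < 4); true for j=0..1 → 2 lanes set
  i=0: sub(0xd4,0x61) → 115
  i=1: sub(0xcc,0xc0) → 12
  i=2: tail/keep → 190
  i=3: tail/keep → 90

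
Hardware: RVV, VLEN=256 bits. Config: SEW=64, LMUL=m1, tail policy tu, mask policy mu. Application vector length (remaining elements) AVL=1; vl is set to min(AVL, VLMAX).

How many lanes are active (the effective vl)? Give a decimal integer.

vl = 1

VLMAX = VLEN×LMUL/SEW = 256×1/64 = 4
vl ← min(1, 4) = 1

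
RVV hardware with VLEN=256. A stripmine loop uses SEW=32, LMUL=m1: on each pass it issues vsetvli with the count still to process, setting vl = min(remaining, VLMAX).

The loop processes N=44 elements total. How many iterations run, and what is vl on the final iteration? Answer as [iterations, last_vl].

VLMAX = (256 × 1) / 32 = 8 lanes
N=44: ⌈44/8⌉ = 6 iters; last vl = 44 − 5×8 = 4

[iterations, last_vl] = [6, 4]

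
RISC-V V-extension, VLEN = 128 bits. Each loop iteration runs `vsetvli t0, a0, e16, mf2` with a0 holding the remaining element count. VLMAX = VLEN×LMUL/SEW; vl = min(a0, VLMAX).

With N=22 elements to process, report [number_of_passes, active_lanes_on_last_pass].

[iterations, last_vl] = [6, 2]

VLMAX = (128 × 1/2) / 16 = 4 lanes
22 elements at 4/iter → 6 passes, remainder 2 on the last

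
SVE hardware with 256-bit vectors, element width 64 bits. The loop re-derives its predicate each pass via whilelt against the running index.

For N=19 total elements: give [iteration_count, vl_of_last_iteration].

[iterations, last_vl] = [5, 3]

256-bit reg / 64-bit elem → 4 lanes
N=19: ⌈19/4⌉ = 5 iters; last vl = 19 − 4×4 = 3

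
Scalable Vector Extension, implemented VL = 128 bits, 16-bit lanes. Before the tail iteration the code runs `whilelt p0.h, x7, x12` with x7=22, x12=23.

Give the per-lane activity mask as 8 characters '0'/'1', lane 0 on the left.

128-bit reg / 16-bit elem → 8 lanes
p0[j] = (22+j < 23); true for j=0..0 → 1 lanes set
bits (lane 0 leftmost): 10000000

predicate = 10000000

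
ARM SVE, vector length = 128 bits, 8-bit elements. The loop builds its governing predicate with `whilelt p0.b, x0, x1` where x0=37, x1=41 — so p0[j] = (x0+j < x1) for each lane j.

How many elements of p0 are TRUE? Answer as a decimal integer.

vl = 4

register lanes = 128/8 = 16
whilelt: lane j active iff 37+j < 41 → j < 4 → 4 active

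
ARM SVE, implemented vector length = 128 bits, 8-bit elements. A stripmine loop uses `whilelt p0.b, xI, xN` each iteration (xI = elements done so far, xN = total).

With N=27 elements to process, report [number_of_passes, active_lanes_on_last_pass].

[iterations, last_vl] = [2, 11]

128-bit reg / 8-bit elem → 16 lanes
27 elements at 16/iter → 2 passes, remainder 11 on the last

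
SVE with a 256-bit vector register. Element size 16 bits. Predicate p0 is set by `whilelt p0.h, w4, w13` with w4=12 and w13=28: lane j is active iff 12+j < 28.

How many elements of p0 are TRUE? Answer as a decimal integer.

register lanes = 256/16 = 16
whilelt: lane j active iff 12+j < 28 → j < 16 → 16 active

vl = 16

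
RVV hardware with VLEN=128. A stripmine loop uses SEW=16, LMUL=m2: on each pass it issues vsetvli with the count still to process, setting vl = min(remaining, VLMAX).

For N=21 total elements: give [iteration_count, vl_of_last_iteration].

[iterations, last_vl] = [2, 5]

lanes per group: 128·2/16 = 16
iterations = ceil(21/16) = 2; final-pass vl = 5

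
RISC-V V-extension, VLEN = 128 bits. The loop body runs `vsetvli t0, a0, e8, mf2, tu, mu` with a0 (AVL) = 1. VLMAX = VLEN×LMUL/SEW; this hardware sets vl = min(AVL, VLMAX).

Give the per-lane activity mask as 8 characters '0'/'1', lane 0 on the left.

predicate = 10000000

lanes per group: 128·1/2/8 = 8
vl = min(AVL, VLMAX) = min(1, 8) = 1
bits (lane 0 leftmost): 10000000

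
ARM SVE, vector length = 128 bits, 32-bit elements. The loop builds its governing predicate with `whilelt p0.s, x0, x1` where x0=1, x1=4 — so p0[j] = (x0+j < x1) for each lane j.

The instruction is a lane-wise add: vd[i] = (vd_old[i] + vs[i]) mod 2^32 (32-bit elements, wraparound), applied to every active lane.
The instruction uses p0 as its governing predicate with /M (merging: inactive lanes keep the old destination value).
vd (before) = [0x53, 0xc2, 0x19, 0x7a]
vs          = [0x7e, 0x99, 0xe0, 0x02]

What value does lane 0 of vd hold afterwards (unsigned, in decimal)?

vd[0] = 209

128-bit reg / 32-bit elem → 4 lanes
whilelt: lane j active iff 1+j < 4 → j < 3 → 3 active
  i=0: add(0x53,0x7e) → 209
  i=1: add(0xc2,0x99) → 347
  i=2: add(0x19,0xe0) → 249
  i=3: tail/keep → 122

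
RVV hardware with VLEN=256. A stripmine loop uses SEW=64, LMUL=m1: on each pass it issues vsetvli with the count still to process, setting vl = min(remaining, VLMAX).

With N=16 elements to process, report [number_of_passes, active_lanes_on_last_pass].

[iterations, last_vl] = [4, 4]

lanes per group: 256·1/64 = 4
iterations = ceil(16/4) = 4; final-pass vl = 4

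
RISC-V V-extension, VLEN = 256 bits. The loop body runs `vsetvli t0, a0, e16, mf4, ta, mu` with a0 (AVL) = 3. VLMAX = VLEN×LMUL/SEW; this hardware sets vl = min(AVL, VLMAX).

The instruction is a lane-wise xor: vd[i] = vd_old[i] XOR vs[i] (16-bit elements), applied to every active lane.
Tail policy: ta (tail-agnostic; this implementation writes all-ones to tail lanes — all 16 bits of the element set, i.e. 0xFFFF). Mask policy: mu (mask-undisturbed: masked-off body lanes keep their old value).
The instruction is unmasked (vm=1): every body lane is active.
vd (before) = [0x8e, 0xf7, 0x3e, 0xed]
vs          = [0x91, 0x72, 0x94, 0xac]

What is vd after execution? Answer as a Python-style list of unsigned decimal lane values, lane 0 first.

vd = [31, 133, 170, 65535]

lanes per group: 256·1/4/16 = 4
AVL=3 ≤ VLMAX=4, so vl = 3
[0] xor(0x8e,0x91) = 0x1f
[1] xor(0xf7,0x72) = 0x85
[2] xor(0x3e,0x94) = 0xaa
[3] tail/ones = 0xffff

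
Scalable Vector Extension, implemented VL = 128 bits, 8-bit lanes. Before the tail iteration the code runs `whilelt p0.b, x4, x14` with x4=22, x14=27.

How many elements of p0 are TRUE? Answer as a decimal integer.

lane count: 128 div 8 = 16
active while 22+j < 27, i.e. j ∈ [0,5) capped at 16 ⇒ 5

vl = 5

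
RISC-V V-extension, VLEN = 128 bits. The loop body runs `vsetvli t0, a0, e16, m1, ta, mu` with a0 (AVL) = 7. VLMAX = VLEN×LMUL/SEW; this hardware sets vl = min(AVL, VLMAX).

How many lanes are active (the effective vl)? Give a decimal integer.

vl = 7

lanes per group: 128·1/16 = 8
vl ← min(7, 8) = 7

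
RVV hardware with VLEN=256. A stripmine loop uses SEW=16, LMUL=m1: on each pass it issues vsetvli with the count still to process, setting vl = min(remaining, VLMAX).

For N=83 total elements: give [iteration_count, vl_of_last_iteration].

[iterations, last_vl] = [6, 3]

VLMAX = VLEN×LMUL/SEW = 256×1/16 = 16
83 elements at 16/iter → 6 passes, remainder 3 on the last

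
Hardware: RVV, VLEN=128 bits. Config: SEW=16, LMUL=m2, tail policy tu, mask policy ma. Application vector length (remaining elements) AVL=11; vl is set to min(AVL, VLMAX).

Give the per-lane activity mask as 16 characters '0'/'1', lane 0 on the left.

VLMAX = VLEN×LMUL/SEW = 128×2/16 = 16
vl ← min(11, 16) = 11
bits (lane 0 leftmost): 1111111111100000

predicate = 1111111111100000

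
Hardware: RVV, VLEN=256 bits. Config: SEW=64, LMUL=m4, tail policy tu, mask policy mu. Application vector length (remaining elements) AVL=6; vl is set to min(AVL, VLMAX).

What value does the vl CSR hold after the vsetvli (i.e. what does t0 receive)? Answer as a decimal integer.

lanes per group: 256·4/64 = 16
vl ← min(6, 16) = 6

vl = 6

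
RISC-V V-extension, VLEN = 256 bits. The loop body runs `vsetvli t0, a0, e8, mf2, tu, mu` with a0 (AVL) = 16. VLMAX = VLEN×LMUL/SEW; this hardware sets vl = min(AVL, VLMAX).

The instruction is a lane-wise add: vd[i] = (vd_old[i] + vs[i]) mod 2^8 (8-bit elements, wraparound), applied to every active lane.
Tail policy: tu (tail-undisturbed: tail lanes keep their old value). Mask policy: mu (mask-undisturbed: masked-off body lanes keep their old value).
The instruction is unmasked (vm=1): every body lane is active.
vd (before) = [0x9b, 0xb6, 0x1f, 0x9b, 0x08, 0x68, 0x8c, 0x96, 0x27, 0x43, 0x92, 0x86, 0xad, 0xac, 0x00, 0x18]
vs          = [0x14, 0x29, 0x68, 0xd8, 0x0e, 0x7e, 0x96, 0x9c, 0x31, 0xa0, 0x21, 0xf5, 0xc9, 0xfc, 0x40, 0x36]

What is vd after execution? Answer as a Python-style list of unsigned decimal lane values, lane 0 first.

VLMAX = VLEN×LMUL/SEW = 256×1/2/8 = 16
vl ← min(16, 16) = 16
[0] add(0x9b,0x14) = 0xaf
[1] add(0xb6,0x29) = 0xdf
[2] add(0x1f,0x68) = 0x87
[3] add(0x9b,0xd8) = 0x73
[4] add(0x08,0x0e) = 0x16
[5] add(0x68,0x7e) = 0xe6
[6] add(0x8c,0x96) = 0x22
[7] add(0x96,0x9c) = 0x32
[8] add(0x27,0x31) = 0x58
[9] add(0x43,0xa0) = 0xe3
[10] add(0x92,0x21) = 0xb3
[11] add(0x86,0xf5) = 0x7b
[12] add(0xad,0xc9) = 0x76
[13] add(0xac,0xfc) = 0xa8
[14] add(0x00,0x40) = 0x40
[15] add(0x18,0x36) = 0x4e

vd = [175, 223, 135, 115, 22, 230, 34, 50, 88, 227, 179, 123, 118, 168, 64, 78]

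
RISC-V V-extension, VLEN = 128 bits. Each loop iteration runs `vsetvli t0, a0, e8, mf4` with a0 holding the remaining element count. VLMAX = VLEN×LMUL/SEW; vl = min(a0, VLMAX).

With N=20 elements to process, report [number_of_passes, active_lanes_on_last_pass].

[iterations, last_vl] = [5, 4]

VLMAX = (128 × 1/4) / 8 = 4 lanes
iterations = ceil(20/4) = 5; final-pass vl = 4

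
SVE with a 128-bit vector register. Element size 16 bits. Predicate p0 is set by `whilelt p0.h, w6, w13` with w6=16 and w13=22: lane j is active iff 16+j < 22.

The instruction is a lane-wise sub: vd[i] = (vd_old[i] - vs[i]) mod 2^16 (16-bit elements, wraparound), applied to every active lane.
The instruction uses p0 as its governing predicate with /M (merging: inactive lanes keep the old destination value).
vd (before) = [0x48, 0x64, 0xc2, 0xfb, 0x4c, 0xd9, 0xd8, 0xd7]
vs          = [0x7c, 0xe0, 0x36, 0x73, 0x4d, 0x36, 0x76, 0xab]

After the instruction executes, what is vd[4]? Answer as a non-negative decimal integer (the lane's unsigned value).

register lanes = 128/16 = 8
active while 16+j < 22, i.e. j ∈ [0,6) capped at 8 ⇒ 6
  i=0: sub(0x48,0x7c) → 65484
  i=1: sub(0x64,0xe0) → 65412
  i=2: sub(0xc2,0x36) → 140
  i=3: sub(0xfb,0x73) → 136
  i=4: sub(0x4c,0x4d) → 65535
  i=5: sub(0xd9,0x36) → 163
  i=6: tail/keep → 216
  i=7: tail/keep → 215

vd[4] = 65535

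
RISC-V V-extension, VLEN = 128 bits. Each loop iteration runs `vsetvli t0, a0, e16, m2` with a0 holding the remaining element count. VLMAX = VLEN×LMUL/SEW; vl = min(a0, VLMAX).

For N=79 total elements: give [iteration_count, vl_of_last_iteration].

VLMAX = VLEN×LMUL/SEW = 128×2/16 = 16
79 elements at 16/iter → 5 passes, remainder 15 on the last

[iterations, last_vl] = [5, 15]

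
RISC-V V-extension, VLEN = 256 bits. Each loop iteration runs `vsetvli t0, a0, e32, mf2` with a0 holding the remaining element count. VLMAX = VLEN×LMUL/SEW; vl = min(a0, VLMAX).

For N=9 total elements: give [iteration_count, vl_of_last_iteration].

VLMAX = (256 × 1/2) / 32 = 4 lanes
N=9: ⌈9/4⌉ = 3 iters; last vl = 9 − 2×4 = 1

[iterations, last_vl] = [3, 1]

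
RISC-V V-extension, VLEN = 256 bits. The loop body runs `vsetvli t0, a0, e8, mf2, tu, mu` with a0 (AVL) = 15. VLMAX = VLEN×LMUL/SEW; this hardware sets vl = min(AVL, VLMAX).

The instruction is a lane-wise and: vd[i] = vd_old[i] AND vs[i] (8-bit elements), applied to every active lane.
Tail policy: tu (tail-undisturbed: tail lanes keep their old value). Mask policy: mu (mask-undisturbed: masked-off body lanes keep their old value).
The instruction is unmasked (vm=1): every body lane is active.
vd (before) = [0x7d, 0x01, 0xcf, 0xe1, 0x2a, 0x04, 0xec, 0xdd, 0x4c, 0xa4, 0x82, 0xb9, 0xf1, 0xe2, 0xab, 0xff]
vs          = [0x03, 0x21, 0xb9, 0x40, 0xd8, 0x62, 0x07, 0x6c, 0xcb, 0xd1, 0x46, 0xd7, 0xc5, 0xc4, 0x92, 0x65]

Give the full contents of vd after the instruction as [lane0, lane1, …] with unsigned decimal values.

lanes per group: 256·1/2/8 = 16
AVL=15 ≤ VLMAX=16, so vl = 15
lane  0: and(0x7d,0x03) ⇒ 0x01
lane  1: and(0x01,0x21) ⇒ 0x01
lane  2: and(0xcf,0xb9) ⇒ 0x89
lane  3: and(0xe1,0x40) ⇒ 0x40
lane  4: and(0x2a,0xd8) ⇒ 0x08
lane  5: and(0x04,0x62) ⇒ 0x00
lane  6: and(0xec,0x07) ⇒ 0x04
lane  7: and(0xdd,0x6c) ⇒ 0x4c
lane  8: and(0x4c,0xcb) ⇒ 0x48
lane  9: and(0xa4,0xd1) ⇒ 0x80
lane 10: and(0x82,0x46) ⇒ 0x02
lane 11: and(0xb9,0xd7) ⇒ 0x91
lane 12: and(0xf1,0xc5) ⇒ 0xc1
lane 13: and(0xe2,0xc4) ⇒ 0xc0
lane 14: and(0xab,0x92) ⇒ 0x82
lane 15: tail/keep ⇒ 0xff

vd = [1, 1, 137, 64, 8, 0, 4, 76, 72, 128, 2, 145, 193, 192, 130, 255]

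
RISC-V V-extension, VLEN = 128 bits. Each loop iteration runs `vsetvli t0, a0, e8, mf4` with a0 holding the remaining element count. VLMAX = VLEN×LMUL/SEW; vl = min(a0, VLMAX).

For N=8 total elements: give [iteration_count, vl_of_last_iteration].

[iterations, last_vl] = [2, 4]

VLMAX = (128 × 1/4) / 8 = 4 lanes
N=8: ⌈8/4⌉ = 2 iters; last vl = 8 − 1×4 = 4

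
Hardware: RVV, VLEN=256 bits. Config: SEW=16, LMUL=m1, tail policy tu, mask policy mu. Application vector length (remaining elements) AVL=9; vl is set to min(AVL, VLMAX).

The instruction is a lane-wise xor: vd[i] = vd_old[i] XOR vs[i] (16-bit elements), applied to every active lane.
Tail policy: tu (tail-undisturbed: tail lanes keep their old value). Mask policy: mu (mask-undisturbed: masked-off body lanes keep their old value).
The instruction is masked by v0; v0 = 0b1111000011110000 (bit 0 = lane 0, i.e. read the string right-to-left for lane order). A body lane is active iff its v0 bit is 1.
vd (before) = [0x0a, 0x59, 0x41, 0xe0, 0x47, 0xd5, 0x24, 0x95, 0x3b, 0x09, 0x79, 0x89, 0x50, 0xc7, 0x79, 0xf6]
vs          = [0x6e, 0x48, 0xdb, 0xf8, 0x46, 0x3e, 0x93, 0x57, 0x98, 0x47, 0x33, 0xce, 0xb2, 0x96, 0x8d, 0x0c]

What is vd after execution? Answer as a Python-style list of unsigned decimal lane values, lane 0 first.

VLMAX = VLEN×LMUL/SEW = 256×1/16 = 16
vl = min(AVL, VLMAX) = min(9, 16) = 9
lane  0: mask-off/keep ⇒ 0x0a
lane  1: mask-off/keep ⇒ 0x59
lane  2: mask-off/keep ⇒ 0x41
lane  3: mask-off/keep ⇒ 0xe0
lane  4: xor(0x47,0x46) ⇒ 0x01
lane  5: xor(0xd5,0x3e) ⇒ 0xeb
lane  6: xor(0x24,0x93) ⇒ 0xb7
lane  7: xor(0x95,0x57) ⇒ 0xc2
lane  8: mask-off/keep ⇒ 0x3b
lane  9: tail/keep ⇒ 0x09
lane 10: tail/keep ⇒ 0x79
lane 11: tail/keep ⇒ 0x89
lane 12: tail/keep ⇒ 0x50
lane 13: tail/keep ⇒ 0xc7
lane 14: tail/keep ⇒ 0x79
lane 15: tail/keep ⇒ 0xf6

vd = [10, 89, 65, 224, 1, 235, 183, 194, 59, 9, 121, 137, 80, 199, 121, 246]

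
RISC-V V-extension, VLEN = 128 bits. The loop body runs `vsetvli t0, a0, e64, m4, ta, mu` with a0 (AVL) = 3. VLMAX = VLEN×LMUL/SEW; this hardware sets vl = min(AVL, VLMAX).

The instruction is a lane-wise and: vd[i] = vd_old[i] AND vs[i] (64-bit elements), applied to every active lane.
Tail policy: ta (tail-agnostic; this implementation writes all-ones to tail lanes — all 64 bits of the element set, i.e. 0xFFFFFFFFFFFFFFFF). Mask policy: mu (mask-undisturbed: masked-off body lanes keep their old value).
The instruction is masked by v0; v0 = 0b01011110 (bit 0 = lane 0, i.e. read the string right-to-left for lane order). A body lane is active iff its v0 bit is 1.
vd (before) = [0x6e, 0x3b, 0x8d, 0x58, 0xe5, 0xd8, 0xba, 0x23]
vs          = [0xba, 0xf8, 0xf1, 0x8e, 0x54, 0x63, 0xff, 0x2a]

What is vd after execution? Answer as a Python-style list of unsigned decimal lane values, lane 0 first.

vd = [110, 56, 129, 18446744073709551615, 18446744073709551615, 18446744073709551615, 18446744073709551615, 18446744073709551615]

lanes per group: 128·4/64 = 8
vl = min(AVL, VLMAX) = min(3, 8) = 3
  i=0: mask-off/keep → 110
  i=1: and(0x3b,0xf8) → 56
  i=2: and(0x8d,0xf1) → 129
  i=3: tail/ones → 18446744073709551615
  i=4: tail/ones → 18446744073709551615
  i=5: tail/ones → 18446744073709551615
  i=6: tail/ones → 18446744073709551615
  i=7: tail/ones → 18446744073709551615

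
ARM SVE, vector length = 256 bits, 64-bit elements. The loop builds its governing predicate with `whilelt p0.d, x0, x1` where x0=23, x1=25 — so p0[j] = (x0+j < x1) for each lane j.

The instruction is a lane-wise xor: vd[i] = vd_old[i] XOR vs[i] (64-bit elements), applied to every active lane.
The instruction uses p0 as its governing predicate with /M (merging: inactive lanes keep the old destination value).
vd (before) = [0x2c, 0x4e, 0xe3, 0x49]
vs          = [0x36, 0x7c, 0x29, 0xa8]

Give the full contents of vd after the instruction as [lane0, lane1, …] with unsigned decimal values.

lane count: 256 div 64 = 4
active while 23+j < 25, i.e. j ∈ [0,2) capped at 4 ⇒ 2
[0] xor(0x2c,0x36) = 0x1a
[1] xor(0x4e,0x7c) = 0x32
[2] tail/keep = 0xe3
[3] tail/keep = 0x49

vd = [26, 50, 227, 73]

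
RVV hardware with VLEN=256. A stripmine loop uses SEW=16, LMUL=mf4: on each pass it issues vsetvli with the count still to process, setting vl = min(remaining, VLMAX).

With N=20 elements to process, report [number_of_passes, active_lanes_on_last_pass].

VLMAX = (256 × 1/4) / 16 = 4 lanes
iterations = ceil(20/4) = 5; final-pass vl = 4

[iterations, last_vl] = [5, 4]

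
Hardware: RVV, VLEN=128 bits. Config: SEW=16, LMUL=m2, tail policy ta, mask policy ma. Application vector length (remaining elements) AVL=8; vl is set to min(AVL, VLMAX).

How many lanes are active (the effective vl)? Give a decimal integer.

vl = 8

VLMAX = VLEN×LMUL/SEW = 128×2/16 = 16
AVL=8 ≤ VLMAX=16, so vl = 8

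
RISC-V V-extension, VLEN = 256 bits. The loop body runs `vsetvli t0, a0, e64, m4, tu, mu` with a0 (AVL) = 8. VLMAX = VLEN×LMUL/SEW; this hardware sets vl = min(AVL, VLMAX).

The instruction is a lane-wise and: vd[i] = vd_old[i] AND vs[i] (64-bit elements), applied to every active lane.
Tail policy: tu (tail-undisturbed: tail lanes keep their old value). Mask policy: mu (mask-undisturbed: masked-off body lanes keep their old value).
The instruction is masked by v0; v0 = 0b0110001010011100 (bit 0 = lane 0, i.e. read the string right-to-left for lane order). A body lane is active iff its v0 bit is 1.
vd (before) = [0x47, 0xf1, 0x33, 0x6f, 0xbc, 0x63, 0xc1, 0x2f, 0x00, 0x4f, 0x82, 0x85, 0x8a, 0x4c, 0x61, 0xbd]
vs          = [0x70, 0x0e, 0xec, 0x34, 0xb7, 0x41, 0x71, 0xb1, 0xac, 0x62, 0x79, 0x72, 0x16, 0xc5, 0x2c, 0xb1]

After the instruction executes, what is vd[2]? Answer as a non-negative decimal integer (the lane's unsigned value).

VLMAX = VLEN×LMUL/SEW = 256×4/64 = 16
vl ← min(8, 16) = 8
lane  0: mask-off/keep ⇒ 0x47
lane  1: mask-off/keep ⇒ 0xf1
lane  2: and(0x33,0xec) ⇒ 0x20
lane  3: and(0x6f,0x34) ⇒ 0x24
lane  4: and(0xbc,0xb7) ⇒ 0xb4
lane  5: mask-off/keep ⇒ 0x63
lane  6: mask-off/keep ⇒ 0xc1
lane  7: and(0x2f,0xb1) ⇒ 0x21
lane  8: tail/keep ⇒ 0x00
lane  9: tail/keep ⇒ 0x4f
lane 10: tail/keep ⇒ 0x82
lane 11: tail/keep ⇒ 0x85
lane 12: tail/keep ⇒ 0x8a
lane 13: tail/keep ⇒ 0x4c
lane 14: tail/keep ⇒ 0x61
lane 15: tail/keep ⇒ 0xbd

vd[2] = 32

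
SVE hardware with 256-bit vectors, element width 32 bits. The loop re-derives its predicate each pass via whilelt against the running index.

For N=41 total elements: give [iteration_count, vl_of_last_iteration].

register lanes = 256/32 = 8
iterations = ceil(41/8) = 6; final-pass vl = 1

[iterations, last_vl] = [6, 1]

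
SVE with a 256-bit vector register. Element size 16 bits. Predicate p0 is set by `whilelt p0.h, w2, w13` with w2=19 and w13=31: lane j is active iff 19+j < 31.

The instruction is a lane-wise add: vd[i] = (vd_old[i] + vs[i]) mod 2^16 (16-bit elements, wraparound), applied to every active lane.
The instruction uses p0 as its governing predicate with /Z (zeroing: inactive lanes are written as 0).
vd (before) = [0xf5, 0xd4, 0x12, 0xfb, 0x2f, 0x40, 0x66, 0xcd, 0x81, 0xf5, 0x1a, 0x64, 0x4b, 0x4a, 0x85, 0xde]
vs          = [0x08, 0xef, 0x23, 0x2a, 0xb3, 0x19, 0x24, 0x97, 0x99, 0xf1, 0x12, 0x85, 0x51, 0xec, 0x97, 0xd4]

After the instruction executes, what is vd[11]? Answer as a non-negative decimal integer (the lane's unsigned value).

register lanes = 256/16 = 16
whilelt: lane j active iff 19+j < 31 → j < 12 → 12 active
lane  0: add(0xf5,0x08) ⇒ 0xfd
lane  1: add(0xd4,0xef) ⇒ 0x1c3
lane  2: add(0x12,0x23) ⇒ 0x35
lane  3: add(0xfb,0x2a) ⇒ 0x125
lane  4: add(0x2f,0xb3) ⇒ 0xe2
lane  5: add(0x40,0x19) ⇒ 0x59
lane  6: add(0x66,0x24) ⇒ 0x8a
lane  7: add(0xcd,0x97) ⇒ 0x164
lane  8: add(0x81,0x99) ⇒ 0x11a
lane  9: add(0xf5,0xf1) ⇒ 0x1e6
lane 10: add(0x1a,0x12) ⇒ 0x2c
lane 11: add(0x64,0x85) ⇒ 0xe9
lane 12: tail/zero ⇒ 0x00
lane 13: tail/zero ⇒ 0x00
lane 14: tail/zero ⇒ 0x00
lane 15: tail/zero ⇒ 0x00

vd[11] = 233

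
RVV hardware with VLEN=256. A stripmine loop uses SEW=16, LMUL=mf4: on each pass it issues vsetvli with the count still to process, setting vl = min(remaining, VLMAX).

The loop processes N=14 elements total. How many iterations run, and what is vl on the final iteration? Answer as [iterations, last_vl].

VLMAX = VLEN×LMUL/SEW = 256×1/4/16 = 4
iterations = ceil(14/4) = 4; final-pass vl = 2

[iterations, last_vl] = [4, 2]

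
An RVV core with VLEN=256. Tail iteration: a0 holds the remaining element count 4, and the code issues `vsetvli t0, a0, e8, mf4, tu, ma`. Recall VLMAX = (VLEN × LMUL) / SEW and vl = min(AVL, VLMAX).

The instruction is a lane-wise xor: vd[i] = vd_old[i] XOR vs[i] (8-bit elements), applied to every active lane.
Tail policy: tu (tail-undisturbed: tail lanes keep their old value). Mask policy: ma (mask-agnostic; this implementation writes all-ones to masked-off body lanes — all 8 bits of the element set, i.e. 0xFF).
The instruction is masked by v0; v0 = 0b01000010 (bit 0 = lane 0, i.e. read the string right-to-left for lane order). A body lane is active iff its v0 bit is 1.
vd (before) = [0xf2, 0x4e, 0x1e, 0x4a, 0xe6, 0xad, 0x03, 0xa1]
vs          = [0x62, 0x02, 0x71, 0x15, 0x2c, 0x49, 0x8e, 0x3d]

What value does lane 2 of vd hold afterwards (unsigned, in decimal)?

VLMAX = (256 × 1/4) / 8 = 8 lanes
vl ← min(4, 8) = 4
vd[0] mask-off/ones -> 0xff
vd[1] xor(0x4e,0x02) -> 0x4c
vd[2] mask-off/ones -> 0xff
vd[3] mask-off/ones -> 0xff
vd[4] tail/keep -> 0xe6
vd[5] tail/keep -> 0xad
vd[6] tail/keep -> 0x03
vd[7] tail/keep -> 0xa1

vd[2] = 255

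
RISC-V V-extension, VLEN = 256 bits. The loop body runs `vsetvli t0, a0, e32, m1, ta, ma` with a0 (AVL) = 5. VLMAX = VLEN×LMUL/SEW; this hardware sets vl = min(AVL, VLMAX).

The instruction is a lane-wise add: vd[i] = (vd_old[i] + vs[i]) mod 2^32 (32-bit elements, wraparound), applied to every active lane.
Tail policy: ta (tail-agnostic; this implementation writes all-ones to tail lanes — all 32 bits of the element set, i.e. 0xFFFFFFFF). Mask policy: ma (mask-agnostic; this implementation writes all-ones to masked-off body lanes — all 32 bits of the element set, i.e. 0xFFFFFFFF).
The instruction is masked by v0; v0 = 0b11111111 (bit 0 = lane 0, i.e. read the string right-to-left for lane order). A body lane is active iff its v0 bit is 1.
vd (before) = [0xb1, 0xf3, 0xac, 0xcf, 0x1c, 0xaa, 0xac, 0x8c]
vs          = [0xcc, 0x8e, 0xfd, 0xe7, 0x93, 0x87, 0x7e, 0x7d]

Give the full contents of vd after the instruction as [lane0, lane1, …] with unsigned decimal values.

vd = [381, 385, 425, 438, 175, 4294967295, 4294967295, 4294967295]

VLMAX = VLEN×LMUL/SEW = 256×1/32 = 8
vl = min(AVL, VLMAX) = min(5, 8) = 5
[0] add(0xb1,0xcc) = 0x17d
[1] add(0xf3,0x8e) = 0x181
[2] add(0xac,0xfd) = 0x1a9
[3] add(0xcf,0xe7) = 0x1b6
[4] add(0x1c,0x93) = 0xaf
[5] tail/ones = 0xffffffff
[6] tail/ones = 0xffffffff
[7] tail/ones = 0xffffffff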